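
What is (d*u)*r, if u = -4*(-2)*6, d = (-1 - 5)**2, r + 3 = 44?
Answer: 70848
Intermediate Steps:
r = 41 (r = -3 + 44 = 41)
d = 36 (d = (-6)**2 = 36)
u = 48 (u = 8*6 = 48)
(d*u)*r = (36*48)*41 = 1728*41 = 70848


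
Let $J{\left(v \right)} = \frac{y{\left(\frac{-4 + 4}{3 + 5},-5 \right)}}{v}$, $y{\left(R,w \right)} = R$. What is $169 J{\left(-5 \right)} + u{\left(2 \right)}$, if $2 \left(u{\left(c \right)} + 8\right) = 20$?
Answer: $2$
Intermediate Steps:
$u{\left(c \right)} = 2$ ($u{\left(c \right)} = -8 + \frac{1}{2} \cdot 20 = -8 + 10 = 2$)
$J{\left(v \right)} = 0$ ($J{\left(v \right)} = \frac{\left(-4 + 4\right) \frac{1}{3 + 5}}{v} = \frac{0 \cdot \frac{1}{8}}{v} = \frac{0}{v} = 0$)
$169 J{\left(-5 \right)} + u{\left(2 \right)} = 169 \cdot 0 + 2 = 0 + 2 = 2$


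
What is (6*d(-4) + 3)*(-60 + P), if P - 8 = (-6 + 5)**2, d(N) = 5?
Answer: -1683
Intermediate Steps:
P = 9 (P = 8 + (-6 + 5)**2 = 8 + (-1)**2 = 8 + 1 = 9)
(6*d(-4) + 3)*(-60 + P) = (6*5 + 3)*(-60 + 9) = (30 + 3)*(-51) = 33*(-51) = -1683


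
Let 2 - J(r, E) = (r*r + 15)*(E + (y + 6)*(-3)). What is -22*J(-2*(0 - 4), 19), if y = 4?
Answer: -19162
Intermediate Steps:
J(r, E) = 2 - (-30 + E)*(15 + r**2) (J(r, E) = 2 - (r*r + 15)*(E + (4 + 6)*(-3)) = 2 - (r**2 + 15)*(E + 10*(-3)) = 2 - (15 + r**2)*(E - 30) = 2 - (15 + r**2)*(-30 + E) = 2 - (-30 + E)*(15 + r**2))
-22*J(-2*(0 - 4), 19) = -22*(452 - 15*19 + 30*(-2*(0 - 4))**2 - 1*19*(-2*(0 - 4))**2) = -22*(452 - 285 + 30*(-2*(-4))**2 - 1*19*(-2*(-4))**2) = -22*(452 - 285 + 30*8**2 - 1*19*8**2) = -22*(452 - 285 + 30*64 - 1*19*64) = -22*(452 - 285 + 1920 - 1216) = -22*871 = -19162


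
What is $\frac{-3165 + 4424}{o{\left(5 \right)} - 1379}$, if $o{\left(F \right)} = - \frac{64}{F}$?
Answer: $- \frac{6295}{6959} \approx -0.90458$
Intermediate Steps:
$\frac{-3165 + 4424}{o{\left(5 \right)} - 1379} = \frac{-3165 + 4424}{- \frac{64}{5} - 1379} = \frac{1259}{\left(-64\right) \frac{1}{5} - 1379} = \frac{1259}{- \frac{64}{5} - 1379} = \frac{1259}{- \frac{6959}{5}} = 1259 \left(- \frac{5}{6959}\right) = - \frac{6295}{6959}$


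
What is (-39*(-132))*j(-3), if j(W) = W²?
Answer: 46332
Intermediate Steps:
(-39*(-132))*j(-3) = -39*(-132)*(-3)² = 5148*9 = 46332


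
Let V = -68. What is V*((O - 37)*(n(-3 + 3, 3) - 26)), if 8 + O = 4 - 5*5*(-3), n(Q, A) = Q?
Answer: 60112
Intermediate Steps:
O = 71 (O = -8 + (4 - 5*5*(-3)) = -8 + (4 - 5*(-15)) = -8 + (4 - 1*(-75)) = -8 + (4 + 75) = -8 + 79 = 71)
V*((O - 37)*(n(-3 + 3, 3) - 26)) = -68*(71 - 37)*((-3 + 3) - 26) = -2312*(0 - 26) = -2312*(-26) = -68*(-884) = 60112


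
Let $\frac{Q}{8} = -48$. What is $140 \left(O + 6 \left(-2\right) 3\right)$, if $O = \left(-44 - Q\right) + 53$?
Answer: $49980$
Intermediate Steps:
$Q = -384$ ($Q = 8 \left(-48\right) = -384$)
$O = 393$ ($O = \left(-44 - -384\right) + 53 = \left(-44 + 384\right) + 53 = 340 + 53 = 393$)
$140 \left(O + 6 \left(-2\right) 3\right) = 140 \left(393 + 6 \left(-2\right) 3\right) = 140 \left(393 - 36\right) = 140 \cdot 357 = 49980$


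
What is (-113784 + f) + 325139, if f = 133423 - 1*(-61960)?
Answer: 406738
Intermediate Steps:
f = 195383 (f = 133423 + 61960 = 195383)
(-113784 + f) + 325139 = (-113784 + 195383) + 325139 = 81599 + 325139 = 406738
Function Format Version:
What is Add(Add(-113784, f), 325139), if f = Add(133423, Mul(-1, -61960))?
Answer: 406738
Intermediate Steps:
f = 195383 (f = Add(133423, 61960) = 195383)
Add(Add(-113784, f), 325139) = Add(Add(-113784, 195383), 325139) = Add(81599, 325139) = 406738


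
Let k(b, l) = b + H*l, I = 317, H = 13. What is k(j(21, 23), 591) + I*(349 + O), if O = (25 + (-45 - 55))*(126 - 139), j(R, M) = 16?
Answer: 427407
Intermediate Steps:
k(b, l) = b + 13*l
O = 975 (O = (25 - 100)*(-13) = -75*(-13) = 975)
k(j(21, 23), 591) + I*(349 + O) = (16 + 13*591) + 317*(349 + 975) = (16 + 7683) + 317*1324 = 7699 + 419708 = 427407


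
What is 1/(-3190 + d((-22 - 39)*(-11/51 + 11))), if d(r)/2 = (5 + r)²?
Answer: 2601/2208816860 ≈ 1.1776e-6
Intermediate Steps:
d(r) = 2*(5 + r)²
1/(-3190 + d((-22 - 39)*(-11/51 + 11))) = 1/(-3190 + 2*(5 + (-22 - 39)*(-11/51 + 11))²) = 1/(-3190 + 2*(5 - 61*(-11*1/51 + 11))²) = 1/(-3190 + 2*(5 - 61*(-11/51 + 11))²) = 1/(-3190 + 2*(5 - 61*550/51)²) = 1/(-3190 + 2*(5 - 33550/51)²) = 1/(-3190 + 2*(-33295/51)²) = 1/(-3190 + 2*(1108557025/2601)) = 1/(-3190 + 2217114050/2601) = 1/(2208816860/2601) = 2601/2208816860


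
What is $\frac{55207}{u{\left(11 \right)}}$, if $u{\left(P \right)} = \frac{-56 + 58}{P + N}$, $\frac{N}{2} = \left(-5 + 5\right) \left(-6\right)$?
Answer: $\frac{607277}{2} \approx 3.0364 \cdot 10^{5}$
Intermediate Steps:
$N = 0$ ($N = 2 \left(-5 + 5\right) \left(-6\right) = 2 \cdot 0 \left(-6\right) = 2 \cdot 0 = 0$)
$u{\left(P \right)} = \frac{2}{P}$ ($u{\left(P \right)} = \frac{-56 + 58}{P + 0} = \frac{2}{P}$)
$\frac{55207}{u{\left(11 \right)}} = \frac{55207}{2 \cdot \frac{1}{11}} = \frac{55207}{\frac{2}{11}} = 55207 \cdot \frac{11}{2} = \frac{607277}{2}$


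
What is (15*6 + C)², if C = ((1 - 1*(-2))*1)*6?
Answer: 11664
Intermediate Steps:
C = 18 (C = ((1 + 2)*1)*6 = (3*1)*6 = 3*6 = 18)
(15*6 + C)² = (15*6 + 18)² = (90 + 18)² = 108² = 11664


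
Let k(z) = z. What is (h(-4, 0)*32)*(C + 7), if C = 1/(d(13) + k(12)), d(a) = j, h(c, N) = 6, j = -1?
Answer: 14976/11 ≈ 1361.5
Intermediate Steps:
d(a) = -1
C = 1/11 (C = 1/(-1 + 12) = 1/11 ≈ 0.090909)
(h(-4, 0)*32)*(C + 7) = (6*32)*(1/11 + 7) = 192*(78/11) = 14976/11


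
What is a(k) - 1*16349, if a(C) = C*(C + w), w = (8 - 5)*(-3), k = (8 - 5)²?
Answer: -16349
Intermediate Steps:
k = 9 (k = 3² = 9)
w = -9 (w = 3*(-3) = -9)
a(C) = C*(-9 + C) (a(C) = C*(C - 9) = C*(-9 + C))
a(k) - 1*16349 = 9*(-9 + 9) - 1*16349 = 9*0 - 16349 = 0 - 16349 = -16349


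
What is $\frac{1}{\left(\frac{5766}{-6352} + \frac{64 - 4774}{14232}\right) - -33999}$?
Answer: $\frac{1883368}{64030295723} \approx 2.9414 \cdot 10^{-5}$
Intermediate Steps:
$\frac{1}{\left(\frac{5766}{-6352} + \frac{64 - 4774}{14232}\right) - -33999} = \frac{1}{\left(5766 \left(- \frac{1}{6352}\right) + \left(64 - 4774\right) \frac{1}{14232}\right) + 33999} = \frac{1}{\left(- \frac{2883}{3176} - \frac{785}{2372}\right) + 33999} = \frac{1}{- \frac{2332909}{1883368} + 33999} = \frac{1}{\frac{64030295723}{1883368}} = \frac{1883368}{64030295723}$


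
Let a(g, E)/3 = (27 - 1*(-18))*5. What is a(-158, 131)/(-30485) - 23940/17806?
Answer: -74182995/54281591 ≈ -1.3666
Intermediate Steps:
a(g, E) = 675 (a(g, E) = 3*((27 - 1*(-18))*5) = 3*((27 + 18)*5) = 3*(45*5) = 3*225 = 675)
a(-158, 131)/(-30485) - 23940/17806 = 675/(-30485) - 23940/17806 = 675*(-1/30485) - 23940*1/17806 = -135/6097 - 11970/8903 = -74182995/54281591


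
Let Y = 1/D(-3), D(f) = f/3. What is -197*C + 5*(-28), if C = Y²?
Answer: -337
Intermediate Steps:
D(f) = f/3 (D(f) = f*(⅓) = f/3)
Y = -1 (Y = 1/((⅓)*(-3)) = 1/(-1) = -1)
C = 1 (C = (-1)² = 1)
-197*C + 5*(-28) = -197*1 + 5*(-28) = -197 - 140 = -337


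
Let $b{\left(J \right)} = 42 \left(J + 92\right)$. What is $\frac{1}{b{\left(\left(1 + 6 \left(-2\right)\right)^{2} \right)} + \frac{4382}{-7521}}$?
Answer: $\frac{7521}{67278484} \approx 0.00011179$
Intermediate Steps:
$b{\left(J \right)} = 3864 + 42 J$ ($b{\left(J \right)} = 42 \left(92 + J\right) = 3864 + 42 J$)
$\frac{1}{b{\left(\left(1 + 6 \left(-2\right)\right)^{2} \right)} + \frac{4382}{-7521}} = \frac{1}{\left(3864 + 42 \left(1 + 6 \left(-2\right)\right)^{2}\right) + \frac{4382}{-7521}} = \frac{1}{\left(3864 + 42 \left(1 - 12\right)^{2}\right) + 4382 \left(- \frac{1}{7521}\right)} = \frac{1}{\left(3864 + 42 \left(-11\right)^{2}\right) - \frac{4382}{7521}} = \frac{1}{\left(3864 + 42 \cdot 121\right) - \frac{4382}{7521}} = \frac{1}{\left(3864 + 5082\right) - \frac{4382}{7521}} = \frac{1}{8946 - \frac{4382}{7521}} = \frac{1}{\frac{67278484}{7521}} = \frac{7521}{67278484}$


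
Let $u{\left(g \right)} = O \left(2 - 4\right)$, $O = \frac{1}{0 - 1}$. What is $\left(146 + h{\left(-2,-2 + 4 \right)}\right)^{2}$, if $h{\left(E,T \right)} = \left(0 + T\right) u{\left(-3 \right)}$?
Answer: $22500$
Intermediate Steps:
$O = -1$ ($O = \frac{1}{-1} = -1$)
$u{\left(g \right)} = 2$ ($u{\left(g \right)} = - (2 - 4) = \left(-1\right) \left(-2\right) = 2$)
$h{\left(E,T \right)} = 2 T$ ($h{\left(E,T \right)} = \left(0 + T\right) 2 = T 2 = 2 T$)
$\left(146 + h{\left(-2,-2 + 4 \right)}\right)^{2} = \left(146 + 2 \left(-2 + 4\right)\right)^{2} = \left(146 + 2 \cdot 2\right)^{2} = \left(146 + 4\right)^{2} = 150^{2} = 22500$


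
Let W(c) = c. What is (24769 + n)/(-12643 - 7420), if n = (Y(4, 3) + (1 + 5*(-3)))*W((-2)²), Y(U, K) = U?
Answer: -24729/20063 ≈ -1.2326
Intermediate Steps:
n = -40 (n = (4 + (1 + 5*(-3)))*(-2)² = (4 + (1 - 15))*4 = (4 - 14)*4 = -10*4 = -40)
(24769 + n)/(-12643 - 7420) = (24769 - 40)/(-12643 - 7420) = 24729/(-20063) = 24729*(-1/20063) = -24729/20063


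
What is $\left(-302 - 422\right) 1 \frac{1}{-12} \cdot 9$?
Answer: $543$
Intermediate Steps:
$\left(-302 - 422\right) 1 \frac{1}{-12} \cdot 9 = - 724 \cdot 1 \left(- \frac{1}{12}\right) 9 = - 724 \left(\left(- \frac{1}{12}\right) 9\right) = \left(-724\right) \left(- \frac{3}{4}\right) = 543$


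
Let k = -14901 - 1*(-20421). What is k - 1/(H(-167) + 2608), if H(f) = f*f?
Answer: 168343439/30497 ≈ 5520.0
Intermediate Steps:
H(f) = f**2
k = 5520 (k = -14901 + 20421 = 5520)
k - 1/(H(-167) + 2608) = 5520 - 1/((-167)**2 + 2608) = 5520 - 1/(27889 + 2608) = 5520 - 1/30497 = 168343439/30497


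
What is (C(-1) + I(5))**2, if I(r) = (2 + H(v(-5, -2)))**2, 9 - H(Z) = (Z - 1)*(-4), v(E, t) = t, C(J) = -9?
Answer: 64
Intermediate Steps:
H(Z) = 5 + 4*Z (H(Z) = 9 - (Z - 1)*(-4) = 9 - (-1 + Z)*(-4) = 9 - (4 - 4*Z) = 9 + (-4 + 4*Z) = 5 + 4*Z)
I(r) = 1 (I(r) = (2 + (5 + 4*(-2)))**2 = (2 + (5 - 8))**2 = (2 - 3)**2 = (-1)**2 = 1)
(C(-1) + I(5))**2 = (-9 + 1)**2 = (-8)**2 = 64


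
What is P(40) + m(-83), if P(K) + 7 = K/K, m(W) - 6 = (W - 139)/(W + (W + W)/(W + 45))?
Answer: 703/249 ≈ 2.8233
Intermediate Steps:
m(W) = 6 + (-139 + W)/(W + 2*W/(45 + W)) (m(W) = 6 + (W - 139)/(W + (W + W)/(W + 45)) = 6 + (-139 + W)/(W + (2*W)/(45 + W)) = 6 + (-139 + W)/(W + 2*W/(45 + W)))
P(K) = -6 (P(K) = -7 + K/K = -7 + 1 = -6)
P(40) + m(-83) = -6 + (-6255 + 7*(-83)² + 188*(-83))/((-83)*(47 - 83)) = -6 - 1/83*(-6255 + 7*6889 - 15604)/(-36) = -6 - 1/83*(-1/36)*(-6255 + 48223 - 15604) = -6 - 1/83*(-1/36)*26364 = -6 + 2197/249 = 703/249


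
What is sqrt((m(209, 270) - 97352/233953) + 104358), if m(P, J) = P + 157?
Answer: 2*sqrt(1432985322609715)/233953 ≈ 323.61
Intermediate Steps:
m(P, J) = 157 + P
sqrt((m(209, 270) - 97352/233953) + 104358) = sqrt(((157 + 209) - 97352/233953) + 104358) = sqrt((366 - 97352/233953) + 104358) = sqrt(85529446/233953 + 104358) = sqrt(24500396620/233953) = 2*sqrt(1432985322609715)/233953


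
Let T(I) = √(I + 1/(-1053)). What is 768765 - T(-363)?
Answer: 768765 - 4*I*√310570/117 ≈ 7.6877e+5 - 19.053*I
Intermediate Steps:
T(I) = √(-1/1053 + I) (T(I) = √(I - 1/1053) = √(-1/1053 + I))
768765 - T(-363) = 768765 - √(-13 + 13689*(-363))/117 = 768765 - √(-13 - 4969107)/117 = 768765 - √(-4969120)/117 = 768765 - 4*I*√310570/117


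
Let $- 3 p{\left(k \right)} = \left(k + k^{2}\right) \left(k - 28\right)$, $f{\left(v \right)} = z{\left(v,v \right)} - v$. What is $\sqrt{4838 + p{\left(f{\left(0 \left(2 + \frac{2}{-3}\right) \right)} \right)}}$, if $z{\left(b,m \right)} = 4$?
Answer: $7 \sqrt{102} \approx 70.697$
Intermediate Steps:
$f{\left(v \right)} = 4 - v$
$p{\left(k \right)} = - \frac{\left(-28 + k\right) \left(k + k^{2}\right)}{3}$ ($p{\left(k \right)} = - \frac{\left(k + k^{2}\right) \left(k - 28\right)}{3} = - \frac{\left(k + k^{2}\right) \left(-28 + k\right)}{3} = - \frac{\left(-28 + k\right) \left(k + k^{2}\right)}{3}$)
$\sqrt{4838 + p{\left(f{\left(0 \left(2 + \frac{2}{-3}\right) \right)} \right)}} = \sqrt{4838 + \frac{\left(4 - 0 \left(2 + \frac{2}{-3}\right)\right) \left(28 - \left(4 - 0 \left(2 + \frac{2}{-3}\right)\right)^{2} + 27 \left(4 - 0 \left(2 + \frac{2}{-3}\right)\right)\right)}{3}} = \sqrt{4838 + \frac{\left(4 - 0 \left(2 + 2 \left(- \frac{1}{3}\right)\right)\right) \left(28 - \left(4 - 0 \left(2 + 2 \left(- \frac{1}{3}\right)\right)\right)^{2} + 27 \left(4 - 0 \left(2 + 2 \left(- \frac{1}{3}\right)\right)\right)\right)}{3}} = \sqrt{4838 + \frac{\left(4 - 0 \left(2 - \frac{2}{3}\right)\right) \left(28 - \left(4 - 0 \left(2 - \frac{2}{3}\right)\right)^{2} + 27 \left(4 - 0 \left(2 - \frac{2}{3}\right)\right)\right)}{3}} = \sqrt{4838 + \frac{\left(4 - 0 \cdot \frac{4}{3}\right) \left(28 - \left(4 - 0 \cdot \frac{4}{3}\right)^{2} + 27 \left(4 - 0 \cdot \frac{4}{3}\right)\right)}{3}} = \sqrt{4838 + \frac{\left(4 - 0\right) \left(28 - \left(4 - 0\right)^{2} + 27 \left(4 - 0\right)\right)}{3}} = \sqrt{4838 + \frac{\left(4 + 0\right) \left(28 - \left(4 + 0\right)^{2} + 27 \left(4 + 0\right)\right)}{3}} = \sqrt{4838 + \frac{1}{3} \cdot 4 \left(28 - 4^{2} + 27 \cdot 4\right)} = \sqrt{4838 + \frac{1}{3} \cdot 4 \left(28 - 16 + 108\right)} = \sqrt{4838 + \frac{1}{3} \cdot 4 \cdot 120} = \sqrt{4838 + 160} = \sqrt{4998} = 7 \sqrt{102}$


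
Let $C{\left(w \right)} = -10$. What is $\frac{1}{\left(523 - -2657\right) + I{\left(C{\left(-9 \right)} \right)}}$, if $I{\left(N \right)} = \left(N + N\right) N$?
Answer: $\frac{1}{3380} \approx 0.00029586$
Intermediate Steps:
$I{\left(N \right)} = 2 N^{2}$ ($I{\left(N \right)} = 2 N N = 2 N^{2}$)
$\frac{1}{\left(523 - -2657\right) + I{\left(C{\left(-9 \right)} \right)}} = \frac{1}{\left(523 - -2657\right) + 2 \left(-10\right)^{2}} = \frac{1}{\left(523 + 2657\right) + 2 \cdot 100} = \frac{1}{3180 + 200} = \frac{1}{3380}$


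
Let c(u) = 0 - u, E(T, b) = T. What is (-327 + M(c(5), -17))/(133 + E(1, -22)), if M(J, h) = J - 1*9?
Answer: -341/134 ≈ -2.5448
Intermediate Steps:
c(u) = -u
M(J, h) = -9 + J (M(J, h) = J - 9 = -9 + J)
(-327 + M(c(5), -17))/(133 + E(1, -22)) = (-327 + (-9 - 1*5))/(133 + 1) = (-327 + (-9 - 5))/134 = (-327 - 14)*(1/134) = -341*1/134 = -341/134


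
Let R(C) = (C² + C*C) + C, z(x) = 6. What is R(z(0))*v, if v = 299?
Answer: 23322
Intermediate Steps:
R(C) = C + 2*C² (R(C) = (C² + C²) + C = 2*C² + C = C + 2*C²)
R(z(0))*v = (6*(1 + 2*6))*299 = (6*(1 + 12))*299 = (6*13)*299 = 78*299 = 23322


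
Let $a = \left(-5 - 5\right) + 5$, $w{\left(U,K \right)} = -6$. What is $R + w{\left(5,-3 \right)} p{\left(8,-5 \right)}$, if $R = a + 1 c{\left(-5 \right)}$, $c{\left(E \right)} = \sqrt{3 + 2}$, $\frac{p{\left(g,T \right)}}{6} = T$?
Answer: $175 + \sqrt{5} \approx 177.24$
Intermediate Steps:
$p{\left(g,T \right)} = 6 T$
$c{\left(E \right)} = \sqrt{5}$
$a = -5$ ($a = -10 + 5 = -5$)
$R = -5 + \sqrt{5}$ ($R = -5 + 1 \sqrt{5} = -5 + \sqrt{5} \approx -2.7639$)
$R + w{\left(5,-3 \right)} p{\left(8,-5 \right)} = \left(-5 + \sqrt{5}\right) - 6 \cdot 6 \left(-5\right) = \left(-5 + \sqrt{5}\right) - -180 = \left(-5 + \sqrt{5}\right) + 180 = 175 + \sqrt{5}$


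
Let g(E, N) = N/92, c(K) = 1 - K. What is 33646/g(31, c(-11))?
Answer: 773858/3 ≈ 2.5795e+5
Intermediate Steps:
g(E, N) = N/92 (g(E, N) = N*(1/92) = N/92)
33646/g(31, c(-11)) = 33646/(((1 - 1*(-11))/92)) = 33646/(((1 + 11)/92)) = 33646/(((1/92)*12)) = 33646/(3/23) = 33646*(23/3) = 773858/3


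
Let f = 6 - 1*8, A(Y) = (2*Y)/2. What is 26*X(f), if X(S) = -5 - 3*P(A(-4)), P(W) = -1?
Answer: -52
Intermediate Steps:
A(Y) = Y (A(Y) = (2*Y)*(½) = Y)
f = -2 (f = 6 - 8 = -2)
X(S) = -2 (X(S) = -5 - 3*(-1) = -5 + 3 = -2)
26*X(f) = 26*(-2) = -52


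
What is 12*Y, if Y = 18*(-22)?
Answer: -4752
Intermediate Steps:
Y = -396
12*Y = 12*(-396) = -4752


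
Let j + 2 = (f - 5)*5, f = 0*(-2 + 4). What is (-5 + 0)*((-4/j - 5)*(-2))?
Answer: -1310/27 ≈ -48.518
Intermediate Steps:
f = 0 (f = 0*2 = 0)
j = -27 (j = -2 + (0 - 5)*5 = -2 - 5*5 = -2 - 25 = -27)
(-5 + 0)*((-4/j - 5)*(-2)) = (-5 + 0)*((-4/(-27) - 5)*(-2)) = -5*(-4*(-1/27) - 5)*(-2) = -5*(4/27 - 5)*(-2) = -(-655)*(-2)/27 = -5*262/27 = -1310/27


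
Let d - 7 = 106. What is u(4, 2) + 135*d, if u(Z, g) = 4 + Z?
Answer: 15263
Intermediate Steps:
d = 113 (d = 7 + 106 = 113)
u(4, 2) + 135*d = (4 + 4) + 135*113 = 8 + 15255 = 15263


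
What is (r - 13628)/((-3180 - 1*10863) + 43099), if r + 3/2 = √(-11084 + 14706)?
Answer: -27259/58112 + √3622/29056 ≈ -0.46701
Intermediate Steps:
r = -3/2 + √3622 (r = -3/2 + √(-11084 + 14706) = -3/2 + √3622 ≈ 58.683)
(r - 13628)/((-3180 - 1*10863) + 43099) = ((-3/2 + √3622) - 13628)/((-3180 - 1*10863) + 43099) = (-27259/2 + √3622)/((-3180 - 10863) + 43099) = (-27259/2 + √3622)/(-14043 + 43099) = (-27259/2 + √3622)/29056 = (-27259/2 + √3622)*(1/29056) = -27259/58112 + √3622/29056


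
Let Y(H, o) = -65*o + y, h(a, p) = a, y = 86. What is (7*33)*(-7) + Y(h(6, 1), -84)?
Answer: 3929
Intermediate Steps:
Y(H, o) = 86 - 65*o (Y(H, o) = -65*o + 86 = 86 - 65*o)
(7*33)*(-7) + Y(h(6, 1), -84) = (7*33)*(-7) + (86 - 65*(-84)) = 231*(-7) + (86 + 5460) = -1617 + 5546 = 3929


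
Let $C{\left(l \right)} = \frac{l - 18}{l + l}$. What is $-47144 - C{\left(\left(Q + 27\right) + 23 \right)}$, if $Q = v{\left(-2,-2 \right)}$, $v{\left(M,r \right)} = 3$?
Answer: $- \frac{4997299}{106} \approx -47144.0$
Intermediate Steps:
$Q = 3$
$C{\left(l \right)} = \frac{-18 + l}{2 l}$
$-47144 - C{\left(\left(Q + 27\right) + 23 \right)} = -47144 - \frac{-18 + \left(\left(3 + 27\right) + 23\right)}{2 \left(\left(3 + 27\right) + 23\right)} = -47144 - \frac{-18 + \left(30 + 23\right)}{2 \left(30 + 23\right)} = -47144 - \frac{-18 + 53}{2 \cdot 53} = -47144 - \frac{1}{2} \cdot \frac{1}{53} \cdot 35 = -47144 - \frac{35}{106} = - \frac{4997299}{106}$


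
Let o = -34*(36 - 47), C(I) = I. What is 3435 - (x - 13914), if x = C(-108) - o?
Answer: 17831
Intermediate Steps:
o = 374 (o = -34*(-11) = 374)
x = -482 (x = -108 - 1*374 = -108 - 374 = -482)
3435 - (x - 13914) = 3435 - (-482 - 13914) = 3435 - 1*(-14396) = 3435 + 14396 = 17831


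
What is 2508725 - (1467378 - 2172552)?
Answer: 3213899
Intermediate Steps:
2508725 - (1467378 - 2172552) = 2508725 - 1*(-705174) = 2508725 + 705174 = 3213899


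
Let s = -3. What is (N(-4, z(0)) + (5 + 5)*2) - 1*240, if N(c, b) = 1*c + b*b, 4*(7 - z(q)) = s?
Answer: -2623/16 ≈ -163.94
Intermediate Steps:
z(q) = 31/4 (z(q) = 7 - ¼*(-3) = 7 + ¾ = 31/4)
N(c, b) = c + b²
(N(-4, z(0)) + (5 + 5)*2) - 1*240 = ((-4 + (31/4)²) + (5 + 5)*2) - 1*240 = ((-4 + 961/16) + 10*2) - 240 = (897/16 + 20) - 240 = 1217/16 - 240 = -2623/16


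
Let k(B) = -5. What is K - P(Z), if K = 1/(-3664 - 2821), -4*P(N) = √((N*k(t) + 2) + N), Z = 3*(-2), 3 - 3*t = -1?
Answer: -1/6485 + √26/4 ≈ 1.2746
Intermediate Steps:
t = 4/3 (t = 1 - ⅓*(-1) = 1 + ⅓ = 4/3 ≈ 1.3333)
Z = -6
P(N) = -√(2 - 4*N)/4 (P(N) = -√((N*(-5) + 2) + N)/4 = -√((-5*N + 2) + N)/4 = -√((2 - 5*N) + N)/4 = -√(2 - 4*N)/4)
K = -1/6485 (K = 1/(-6485) = -1/6485 ≈ -0.00015420)
K - P(Z) = -1/6485 - (-1)*√(2 - 4*(-6))/4 = -1/6485 - (-1)*√(2 + 24)/4 = -1/6485 - (-1)*√26/4 = -1/6485 + √26/4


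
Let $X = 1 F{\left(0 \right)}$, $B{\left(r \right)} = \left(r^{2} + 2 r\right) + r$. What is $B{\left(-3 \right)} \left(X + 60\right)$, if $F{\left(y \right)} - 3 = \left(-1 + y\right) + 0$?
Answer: $0$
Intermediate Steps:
$F{\left(y \right)} = 2 + y$ ($F{\left(y \right)} = 3 + \left(\left(-1 + y\right) + 0\right) = 3 + \left(-1 + y\right) = 2 + y$)
$B{\left(r \right)} = r^{2} + 3 r$
$X = 2$ ($X = 1 \left(2 + 0\right) = 1 \cdot 2 = 2$)
$B{\left(-3 \right)} \left(X + 60\right) = - 3 \left(3 - 3\right) \left(2 + 60\right) = \left(-3\right) 0 \cdot 62 = 0 \cdot 62 = 0$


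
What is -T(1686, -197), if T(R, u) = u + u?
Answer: 394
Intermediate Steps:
T(R, u) = 2*u
-T(1686, -197) = -2*(-197) = -1*(-394) = 394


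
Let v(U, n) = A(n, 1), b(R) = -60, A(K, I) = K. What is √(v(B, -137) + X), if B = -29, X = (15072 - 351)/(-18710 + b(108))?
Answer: I*√48543180470/18770 ≈ 11.738*I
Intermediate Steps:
X = -14721/18770 (X = (15072 - 351)/(-18710 - 60) = 14721/(-18770) = 14721*(-1/18770) = -14721/18770 ≈ -0.78428)
v(U, n) = n
√(v(B, -137) + X) = √(-137 - 14721/18770) = √(-2586211/18770) = I*√48543180470/18770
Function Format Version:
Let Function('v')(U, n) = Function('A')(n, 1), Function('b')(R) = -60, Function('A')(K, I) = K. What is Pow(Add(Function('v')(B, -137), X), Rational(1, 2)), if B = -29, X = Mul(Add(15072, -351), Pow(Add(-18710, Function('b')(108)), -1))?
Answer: Mul(Rational(1, 18770), I, Pow(48543180470, Rational(1, 2))) ≈ Mul(11.738, I)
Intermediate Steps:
X = Rational(-14721, 18770) (X = Mul(Add(15072, -351), Pow(Add(-18710, -60), -1)) = Mul(14721, Pow(-18770, -1)) = Mul(14721, Rational(-1, 18770)) = Rational(-14721, 18770) ≈ -0.78428)
Function('v')(U, n) = n
Pow(Add(Function('v')(B, -137), X), Rational(1, 2)) = Pow(Add(-137, Rational(-14721, 18770)), Rational(1, 2)) = Pow(Rational(-2586211, 18770), Rational(1, 2)) = Mul(Rational(1, 18770), I, Pow(48543180470, Rational(1, 2)))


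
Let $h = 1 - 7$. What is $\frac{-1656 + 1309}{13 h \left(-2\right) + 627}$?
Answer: $- \frac{347}{783} \approx -0.44317$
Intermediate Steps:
$h = -6$
$\frac{-1656 + 1309}{13 h \left(-2\right) + 627} = \frac{-1656 + 1309}{13 \left(-6\right) \left(-2\right) + 627} = - \frac{347}{\left(-78\right) \left(-2\right) + 627} = - \frac{347}{156 + 627} = - \frac{347}{783}$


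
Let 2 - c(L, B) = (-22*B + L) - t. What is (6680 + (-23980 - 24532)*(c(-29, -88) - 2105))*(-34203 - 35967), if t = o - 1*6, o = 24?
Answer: -13589584199280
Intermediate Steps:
t = 18 (t = 24 - 1*6 = 24 - 6 = 18)
c(L, B) = 20 - L + 22*B (c(L, B) = 2 - ((-22*B + L) - 1*18) = 2 - ((L - 22*B) - 18) = 2 - (-18 + L - 22*B) = 2 + (18 - L + 22*B) = 20 - L + 22*B)
(6680 + (-23980 - 24532)*(c(-29, -88) - 2105))*(-34203 - 35967) = (6680 + (-23980 - 24532)*((20 - 1*(-29) + 22*(-88)) - 2105))*(-34203 - 35967) = (6680 - 48512*((20 + 29 - 1936) - 2105))*(-70170) = (6680 - 48512*(-1887 - 2105))*(-70170) = (6680 - 48512*(-3992))*(-70170) = (6680 + 193659904)*(-70170) = 193666584*(-70170) = -13589584199280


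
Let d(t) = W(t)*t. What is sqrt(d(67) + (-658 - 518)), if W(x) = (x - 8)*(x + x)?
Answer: sqrt(528526) ≈ 727.00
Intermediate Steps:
W(x) = 2*x*(-8 + x) (W(x) = (-8 + x)*(2*x) = 2*x*(-8 + x))
d(t) = 2*t**2*(-8 + t) (d(t) = (2*t*(-8 + t))*t = 2*t**2*(-8 + t))
sqrt(d(67) + (-658 - 518)) = sqrt(2*67**2*(-8 + 67) + (-658 - 518)) = sqrt(2*4489*59 - 1176) = sqrt(529702 - 1176) = sqrt(528526)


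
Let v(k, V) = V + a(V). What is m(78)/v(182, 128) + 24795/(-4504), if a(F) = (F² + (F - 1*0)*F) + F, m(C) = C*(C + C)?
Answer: -3979299/774688 ≈ -5.1367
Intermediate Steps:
m(C) = 2*C² (m(C) = C*(2*C) = 2*C²)
a(F) = F + 2*F² (a(F) = (F² + (F + 0)*F) + F = (F² + F*F) + F = (F² + F²) + F = 2*F² + F = F + 2*F²)
v(k, V) = V + V*(1 + 2*V)
m(78)/v(182, 128) + 24795/(-4504) = (2*78²)/((2*128*(1 + 128))) + 24795/(-4504) = (2*6084)/((2*128*129)) + 24795*(-1/4504) = 12168/33024 - 24795/4504 = 12168*(1/33024) - 24795/4504 = 507/1376 - 24795/4504 = -3979299/774688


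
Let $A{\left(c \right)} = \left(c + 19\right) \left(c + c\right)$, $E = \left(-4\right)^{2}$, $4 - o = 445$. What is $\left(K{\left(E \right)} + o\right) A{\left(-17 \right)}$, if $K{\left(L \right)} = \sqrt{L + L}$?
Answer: $29988 - 272 \sqrt{2} \approx 29603.0$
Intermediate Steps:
$o = -441$ ($o = 4 - 445 = -441$)
$E = 16$
$A{\left(c \right)} = 2 c \left(19 + c\right)$ ($A{\left(c \right)} = \left(19 + c\right) 2 c = 2 c \left(19 + c\right)$)
$K{\left(L \right)} = \sqrt{2} \sqrt{L}$ ($K{\left(L \right)} = \sqrt{2 L} = \sqrt{2} \sqrt{L}$)
$\left(K{\left(E \right)} + o\right) A{\left(-17 \right)} = \left(\sqrt{2} \sqrt{16} - 441\right) 2 \left(-17\right) \left(19 - 17\right) = \left(\sqrt{2} \cdot 4 - 441\right) 2 \left(-17\right) 2 = \left(4 \sqrt{2} - 441\right) \left(-68\right) = \left(-441 + 4 \sqrt{2}\right) \left(-68\right) = 29988 - 272 \sqrt{2}$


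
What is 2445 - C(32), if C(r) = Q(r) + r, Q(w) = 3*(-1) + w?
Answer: 2384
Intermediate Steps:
Q(w) = -3 + w
C(r) = -3 + 2*r (C(r) = (-3 + r) + r = -3 + 2*r)
2445 - C(32) = 2445 - (-3 + 2*32) = 2445 - (-3 + 64) = 2445 - 1*61 = 2445 - 61 = 2384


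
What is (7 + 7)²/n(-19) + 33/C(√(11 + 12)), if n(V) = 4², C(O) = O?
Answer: 49/4 + 33*√23/23 ≈ 19.131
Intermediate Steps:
n(V) = 16
(7 + 7)²/n(-19) + 33/C(√(11 + 12)) = (7 + 7)²/16 + 33/(√(11 + 12)) = 14²*(1/16) + 33/(√23) = 196*(1/16) + 33*(√23/23) = 49/4 + 33*√23/23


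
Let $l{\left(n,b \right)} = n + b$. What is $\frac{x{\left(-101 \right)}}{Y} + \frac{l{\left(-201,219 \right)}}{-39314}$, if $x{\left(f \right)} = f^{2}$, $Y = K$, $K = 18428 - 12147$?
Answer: $\frac{18224048}{11224147} \approx 1.6236$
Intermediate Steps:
$K = 6281$ ($K = 18428 - 12147 = 6281$)
$Y = 6281$
$l{\left(n,b \right)} = b + n$
$\frac{x{\left(-101 \right)}}{Y} + \frac{l{\left(-201,219 \right)}}{-39314} = \frac{\left(-101\right)^{2}}{6281} + \frac{219 - 201}{-39314} = 10201 \cdot \frac{1}{6281} + 18 \left(- \frac{1}{39314}\right) = \frac{10201}{6281} - \frac{9}{19657} = \frac{18224048}{11224147}$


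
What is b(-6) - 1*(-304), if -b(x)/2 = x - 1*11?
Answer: 338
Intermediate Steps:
b(x) = 22 - 2*x (b(x) = -2*(x - 1*11) = -2*(x - 11) = -2*(-11 + x) = 22 - 2*x)
b(-6) - 1*(-304) = (22 - 2*(-6)) - 1*(-304) = (22 + 12) + 304 = 34 + 304 = 338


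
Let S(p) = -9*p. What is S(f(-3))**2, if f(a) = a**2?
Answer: 6561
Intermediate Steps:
S(f(-3))**2 = (-9*(-3)**2)**2 = (-9*9)**2 = (-81)**2 = 6561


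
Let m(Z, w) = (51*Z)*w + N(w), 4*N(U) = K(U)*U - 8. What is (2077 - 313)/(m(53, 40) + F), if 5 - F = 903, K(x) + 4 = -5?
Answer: 294/17855 ≈ 0.016466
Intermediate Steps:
K(x) = -9 (K(x) = -4 - 5 = -9)
N(U) = -2 - 9*U/4 (N(U) = (-9*U - 8)/4 = (-8 - 9*U)/4 = -2 - 9*U/4)
m(Z, w) = -2 - 9*w/4 + 51*Z*w (m(Z, w) = (51*Z)*w + (-2 - 9*w/4) = 51*Z*w + (-2 - 9*w/4) = -2 - 9*w/4 + 51*Z*w)
F = -898 (F = 5 - 1*903 = 5 - 903 = -898)
(2077 - 313)/(m(53, 40) + F) = (2077 - 313)/((-2 - 9/4*40 + 51*53*40) - 898) = 1764/((-2 - 90 + 108120) - 898) = 1764/(108028 - 898) = 1764/107130 = 1764*(1/107130) = 294/17855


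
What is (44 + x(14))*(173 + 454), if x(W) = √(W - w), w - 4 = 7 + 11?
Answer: 27588 + 1254*I*√2 ≈ 27588.0 + 1773.4*I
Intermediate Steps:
w = 22 (w = 4 + (7 + 11) = 4 + 18 = 22)
x(W) = √(-22 + W) (x(W) = √(W - 1*22) = √(W - 22) = √(-22 + W))
(44 + x(14))*(173 + 454) = (44 + √(-22 + 14))*(173 + 454) = (44 + √(-8))*627 = (44 + 2*I*√2)*627 = 27588 + 1254*I*√2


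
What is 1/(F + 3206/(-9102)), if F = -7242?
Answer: -4551/32959945 ≈ -0.00013808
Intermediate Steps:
1/(F + 3206/(-9102)) = 1/(-7242 + 3206/(-9102)) = 1/(-7242 + 3206*(-1/9102)) = 1/(-7242 - 1603/4551) = 1/(-32959945/4551) = -4551/32959945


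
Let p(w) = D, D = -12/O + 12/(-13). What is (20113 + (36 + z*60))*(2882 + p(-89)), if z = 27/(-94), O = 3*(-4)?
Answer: 35451013131/611 ≈ 5.8021e+7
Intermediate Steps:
O = -12
z = -27/94 (z = 27*(-1/94) = -27/94 ≈ -0.28723)
D = 1/13 (D = -12/(-12) + 12/(-13) = -12*(-1/12) + 12*(-1/13) = 1 - 12/13 = 1/13 ≈ 0.076923)
p(w) = 1/13
(20113 + (36 + z*60))*(2882 + p(-89)) = (20113 + (36 - 27/94*60))*(2882 + 1/13) = (20113 + (36 - 810/47))*(37467/13) = (20113 + 882/47)*(37467/13) = (946193/47)*(37467/13) = 35451013131/611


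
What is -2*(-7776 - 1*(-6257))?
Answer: 3038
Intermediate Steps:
-2*(-7776 - 1*(-6257)) = -2*(-7776 + 6257) = -2*(-1519) = 3038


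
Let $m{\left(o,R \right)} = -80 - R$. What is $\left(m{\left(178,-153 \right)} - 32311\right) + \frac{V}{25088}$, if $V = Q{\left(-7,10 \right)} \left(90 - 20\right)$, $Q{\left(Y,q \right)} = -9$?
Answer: $- \frac{57770541}{1792} \approx -32238.0$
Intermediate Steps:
$V = -630$ ($V = - 9 \left(90 - 20\right) = \left(-9\right) 70 = -630$)
$\left(m{\left(178,-153 \right)} - 32311\right) + \frac{V}{25088} = \left(\left(-80 - -153\right) - 32311\right) - \frac{630}{25088} = \left(\left(-80 + 153\right) - 32311\right) - \frac{45}{1792} = \left(73 - 32311\right) - \frac{45}{1792} = -32238 - \frac{45}{1792} = - \frac{57770541}{1792}$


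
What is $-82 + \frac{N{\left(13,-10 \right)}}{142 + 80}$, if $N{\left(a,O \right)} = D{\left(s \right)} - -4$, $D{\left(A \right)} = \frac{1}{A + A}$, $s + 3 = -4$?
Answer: $- \frac{254801}{3108} \approx -81.982$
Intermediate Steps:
$s = -7$ ($s = -3 - 4 = -7$)
$D{\left(A \right)} = \frac{1}{2 A}$
$N{\left(a,O \right)} = \frac{55}{14}$ ($N{\left(a,O \right)} = \frac{1}{2 \left(-7\right)} - -4 = \frac{1}{2} \left(- \frac{1}{7}\right) + 4 = - \frac{1}{14} + 4 = \frac{55}{14}$)
$-82 + \frac{N{\left(13,-10 \right)}}{142 + 80} = -82 + \frac{1}{142 + 80} \cdot \frac{55}{14} = -82 + \frac{1}{222} \cdot \frac{55}{14} = -82 + \frac{55}{3108} = - \frac{254801}{3108}$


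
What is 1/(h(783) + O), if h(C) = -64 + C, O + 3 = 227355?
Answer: 1/228071 ≈ 4.3846e-6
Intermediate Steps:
O = 227352 (O = -3 + 227355 = 227352)
1/(h(783) + O) = 1/((-64 + 783) + 227352) = 1/(719 + 227352) = 1/228071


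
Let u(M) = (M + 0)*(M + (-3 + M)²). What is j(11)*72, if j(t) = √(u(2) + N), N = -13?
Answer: 72*I*√7 ≈ 190.49*I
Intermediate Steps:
u(M) = M*(M + (-3 + M)²)
j(t) = I*√7 (j(t) = √(2*(2 + (-3 + 2)²) - 13) = √(2*(2 + (-1)²) - 13) = √(2*(2 + 1) - 13) = √(2*3 - 13) = √(6 - 13) = √(-7) = I*√7)
j(11)*72 = (I*√7)*72 = 72*I*√7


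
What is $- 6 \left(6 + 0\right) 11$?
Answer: $-396$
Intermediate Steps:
$- 6 \left(6 + 0\right) 11 = \left(-6\right) 6 \cdot 11 = \left(-36\right) 11 = -396$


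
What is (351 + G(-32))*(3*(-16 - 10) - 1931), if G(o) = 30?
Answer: -765429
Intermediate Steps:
(351 + G(-32))*(3*(-16 - 10) - 1931) = (351 + 30)*(3*(-16 - 10) - 1931) = 381*(3*(-26) - 1931) = 381*(-78 - 1931) = 381*(-2009) = -765429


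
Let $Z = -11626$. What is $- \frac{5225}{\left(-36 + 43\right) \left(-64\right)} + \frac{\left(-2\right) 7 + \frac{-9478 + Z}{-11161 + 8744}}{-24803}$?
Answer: $\frac{313238451307}{26857085248} \approx 11.663$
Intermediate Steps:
$- \frac{5225}{\left(-36 + 43\right) \left(-64\right)} + \frac{\left(-2\right) 7 + \frac{-9478 + Z}{-11161 + 8744}}{-24803} = - \frac{5225}{\left(-36 + 43\right) \left(-64\right)} + \frac{\left(-2\right) 7 + \frac{-9478 - 11626}{-11161 + 8744}}{-24803} = - \frac{5225}{7 \left(-64\right)} + \left(-14 - \frac{21104}{-2417}\right) \left(- \frac{1}{24803}\right) = - \frac{5225}{-448} + \left(-14 - - \frac{21104}{2417}\right) \left(- \frac{1}{24803}\right) = \left(-5225\right) \left(- \frac{1}{448}\right) + \left(-14 + \frac{21104}{2417}\right) \left(- \frac{1}{24803}\right) = \frac{5225}{448} - - \frac{12734}{59948851} = \frac{5225}{448} + \frac{12734}{59948851} = \frac{313238451307}{26857085248}$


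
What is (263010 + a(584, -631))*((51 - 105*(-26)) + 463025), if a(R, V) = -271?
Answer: 122385402634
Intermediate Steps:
(263010 + a(584, -631))*((51 - 105*(-26)) + 463025) = (263010 - 271)*((51 - 105*(-26)) + 463025) = 262739*((51 + 2730) + 463025) = 262739*(2781 + 463025) = 262739*465806 = 122385402634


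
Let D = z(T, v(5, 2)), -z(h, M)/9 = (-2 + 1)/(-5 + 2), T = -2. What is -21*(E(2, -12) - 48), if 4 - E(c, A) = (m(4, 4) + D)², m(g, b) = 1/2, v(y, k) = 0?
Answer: 4221/4 ≈ 1055.3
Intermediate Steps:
z(h, M) = -3 (z(h, M) = -9*(-2 + 1)/(-5 + 2) = -(-9)/(-3) = -(-9)*(-1)/3 = -9*⅓ = -3)
m(g, b) = ½
D = -3
E(c, A) = -9/4 (E(c, A) = 4 - (½ - 3)² = 4 - (-5/2)² = 4 - 1*25/4 = 4 - 25/4 = -9/4)
-21*(E(2, -12) - 48) = -21*(-9/4 - 48) = -21*(-201/4) = 4221/4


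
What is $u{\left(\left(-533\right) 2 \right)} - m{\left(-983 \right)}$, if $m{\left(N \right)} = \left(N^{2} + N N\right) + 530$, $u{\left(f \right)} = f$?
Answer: $-1934174$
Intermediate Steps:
$m{\left(N \right)} = 530 + 2 N^{2}$ ($m{\left(N \right)} = \left(N^{2} + N^{2}\right) + 530 = 2 N^{2} + 530 = 530 + 2 N^{2}$)
$u{\left(\left(-533\right) 2 \right)} - m{\left(-983 \right)} = \left(-533\right) 2 - \left(530 + 2 \left(-983\right)^{2}\right) = -1066 - \left(530 + 2 \cdot 966289\right) = -1066 - \left(530 + 1932578\right) = -1066 - 1933108 = -1934174$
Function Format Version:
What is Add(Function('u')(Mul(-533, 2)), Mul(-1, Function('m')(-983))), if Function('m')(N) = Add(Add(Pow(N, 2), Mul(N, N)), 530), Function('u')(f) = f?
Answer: -1934174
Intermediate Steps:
Function('m')(N) = Add(530, Mul(2, Pow(N, 2))) (Function('m')(N) = Add(Add(Pow(N, 2), Pow(N, 2)), 530) = Add(Mul(2, Pow(N, 2)), 530) = Add(530, Mul(2, Pow(N, 2))))
Add(Function('u')(Mul(-533, 2)), Mul(-1, Function('m')(-983))) = Add(Mul(-533, 2), Mul(-1, Add(530, Mul(2, Pow(-983, 2))))) = Add(-1066, Mul(-1, Add(530, Mul(2, 966289)))) = Add(-1066, Mul(-1, Add(530, 1932578))) = Add(-1066, Mul(-1, 1933108)) = Add(-1066, -1933108) = -1934174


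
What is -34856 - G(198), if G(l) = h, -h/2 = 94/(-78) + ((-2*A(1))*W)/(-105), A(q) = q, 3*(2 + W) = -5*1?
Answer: -142745762/4095 ≈ -34859.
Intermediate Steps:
W = -11/3 (W = -2 + (-5*1)/3 = -2 + (⅓)*(-5) = -2 - 5/3 = -11/3 ≈ -3.6667)
h = 10442/4095 (h = -2*(94/(-78) + (-2*1*(-11/3))/(-105)) = -2*(94*(-1/78) - 2*(-11/3)*(-1/105)) = -2*(-47/39 + (22/3)*(-1/105)) = -2*(-47/39 - 22/315) = -2*(-5221/4095) = 10442/4095 ≈ 2.5499)
G(l) = 10442/4095
-34856 - G(198) = -34856 - 1*10442/4095 = -34856 - 10442/4095 = -142745762/4095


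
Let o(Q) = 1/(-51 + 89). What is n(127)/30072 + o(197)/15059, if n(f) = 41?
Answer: 11745997/8604230712 ≈ 0.0013651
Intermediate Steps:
o(Q) = 1/38
n(127)/30072 + o(197)/15059 = 41/30072 + (1/38)/15059 = 41*(1/30072) + (1/38)*(1/15059) = 41/30072 + 1/572242 = 11745997/8604230712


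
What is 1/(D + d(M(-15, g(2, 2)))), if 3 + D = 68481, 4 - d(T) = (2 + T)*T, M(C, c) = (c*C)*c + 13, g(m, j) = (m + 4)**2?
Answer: -1/377300993 ≈ -2.6504e-9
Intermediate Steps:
g(m, j) = (4 + m)**2
M(C, c) = 13 + C*c**2 (M(C, c) = (C*c)*c + 13 = C*c**2 + 13 = 13 + C*c**2)
d(T) = 4 - T*(2 + T) (d(T) = 4 - (2 + T)*T = 4 - T*(2 + T))
D = 68478 (D = -3 + 68481 = 68478)
1/(D + d(M(-15, g(2, 2)))) = 1/(68478 + (4 - (13 - 15*(4 + 2)**4)**2 - 2*(13 - 15*(4 + 2)**4))) = 1/(68478 + (4 - (13 - 15*(6**2)**2)**2 - 2*(13 - 15*(6**2)**2))) = 1/(68478 + (4 - (13 - 15*36**2)**2 - 2*(13 - 15*36**2))) = 1/(68478 + (4 - (13 - 15*1296)**2 - 2*(13 - 15*1296))) = 1/(68478 + (4 - (13 - 19440)**2 - 2*(13 - 19440))) = 1/(68478 + (4 - 1*(-19427)**2 - 2*(-19427))) = 1/(68478 + (4 - 1*377408329 + 38854)) = 1/(68478 + (4 - 377408329 + 38854)) = 1/(68478 - 377369471) = 1/(-377300993) = -1/377300993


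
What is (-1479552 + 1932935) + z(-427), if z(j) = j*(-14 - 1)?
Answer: 459788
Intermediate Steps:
z(j) = -15*j (z(j) = j*(-15) = -15*j)
(-1479552 + 1932935) + z(-427) = (-1479552 + 1932935) - 15*(-427) = 453383 + 6405 = 459788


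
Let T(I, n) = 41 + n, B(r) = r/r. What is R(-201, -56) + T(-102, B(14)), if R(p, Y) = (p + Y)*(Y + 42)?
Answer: 3640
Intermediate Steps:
B(r) = 1
R(p, Y) = (42 + Y)*(Y + p) (R(p, Y) = (Y + p)*(42 + Y) = (42 + Y)*(Y + p))
R(-201, -56) + T(-102, B(14)) = ((-56)² + 42*(-56) + 42*(-201) - 56*(-201)) + (41 + 1) = (3136 - 2352 - 8442 + 11256) + 42 = 3598 + 42 = 3640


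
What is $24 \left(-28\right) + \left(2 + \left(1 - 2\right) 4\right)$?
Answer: $-674$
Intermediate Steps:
$24 \left(-28\right) + \left(2 + \left(1 - 2\right) 4\right) = -672 + \left(2 - 4\right) = -672 - 2 = -674$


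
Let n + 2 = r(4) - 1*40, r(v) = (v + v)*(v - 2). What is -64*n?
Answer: 1664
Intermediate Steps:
r(v) = 2*v*(-2 + v) (r(v) = (2*v)*(-2 + v) = 2*v*(-2 + v))
n = -26 (n = -2 + (2*4*(-2 + 4) - 1*40) = -2 + (2*4*2 - 40) = -2 + (16 - 40) = -2 - 24 = -26)
-64*n = -64*(-26) = 1664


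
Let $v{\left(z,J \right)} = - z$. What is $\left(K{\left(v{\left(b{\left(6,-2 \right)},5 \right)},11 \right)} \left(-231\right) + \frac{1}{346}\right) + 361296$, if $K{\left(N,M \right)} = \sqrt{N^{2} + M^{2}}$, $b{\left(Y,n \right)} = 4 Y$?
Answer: $\frac{125008417}{346} - 231 \sqrt{697} \approx 3.552 \cdot 10^{5}$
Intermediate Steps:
$K{\left(N,M \right)} = \sqrt{M^{2} + N^{2}}$
$\left(K{\left(v{\left(b{\left(6,-2 \right)},5 \right)},11 \right)} \left(-231\right) + \frac{1}{346}\right) + 361296 = \left(\sqrt{11^{2} + \left(- 4 \cdot 6\right)^{2}} \left(-231\right) + \frac{1}{346}\right) + 361296 = \left(\sqrt{121 + \left(\left(-1\right) 24\right)^{2}} \left(-231\right) + \frac{1}{346}\right) + 361296 = \left(\sqrt{121 + \left(-24\right)^{2}} \left(-231\right) + \frac{1}{346}\right) + 361296 = \left(\sqrt{121 + 576} \left(-231\right) + \frac{1}{346}\right) + 361296 = \left(\sqrt{697} \left(-231\right) + \frac{1}{346}\right) + 361296 = \left(- 231 \sqrt{697} + \frac{1}{346}\right) + 361296 = \left(\frac{1}{346} - 231 \sqrt{697}\right) + 361296 = \frac{125008417}{346} - 231 \sqrt{697}$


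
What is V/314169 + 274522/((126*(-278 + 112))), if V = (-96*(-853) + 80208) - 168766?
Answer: -14397635323/1095193134 ≈ -13.146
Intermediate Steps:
V = -6670 (V = (81888 + 80208) - 168766 = 162096 - 168766 = -6670)
V/314169 + 274522/((126*(-278 + 112))) = -6670/314169 + 274522/((126*(-278 + 112))) = -6670*1/314169 + 274522/((126*(-166))) = -6670/314169 + 274522/(-20916) = -6670/314169 + 274522*(-1/20916) = -6670/314169 - 137261/10458 = -14397635323/1095193134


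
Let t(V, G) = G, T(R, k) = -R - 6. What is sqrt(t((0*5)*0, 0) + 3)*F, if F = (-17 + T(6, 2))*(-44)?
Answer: 1276*sqrt(3) ≈ 2210.1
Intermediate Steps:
T(R, k) = -6 - R
F = 1276 (F = (-17 + (-6 - 1*6))*(-44) = (-17 + (-6 - 6))*(-44) = (-17 - 12)*(-44) = -29*(-44) = 1276)
sqrt(t((0*5)*0, 0) + 3)*F = sqrt(0 + 3)*1276 = sqrt(3)*1276 = 1276*sqrt(3)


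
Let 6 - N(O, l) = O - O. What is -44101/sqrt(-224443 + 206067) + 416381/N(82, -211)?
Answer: 416381/6 + 44101*I*sqrt(4594)/9188 ≈ 69397.0 + 325.33*I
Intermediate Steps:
N(O, l) = 6 (N(O, l) = 6 - (O - O) = 6 - 1*0 = 6 + 0 = 6)
-44101/sqrt(-224443 + 206067) + 416381/N(82, -211) = -44101/sqrt(-224443 + 206067) + 416381/6 = -44101*(-I*sqrt(4594)/9188) + 416381*(1/6) = -44101*(-I*sqrt(4594)/9188) + 416381/6 = -(-44101)*I*sqrt(4594)/9188 + 416381/6 = 44101*I*sqrt(4594)/9188 + 416381/6 = 416381/6 + 44101*I*sqrt(4594)/9188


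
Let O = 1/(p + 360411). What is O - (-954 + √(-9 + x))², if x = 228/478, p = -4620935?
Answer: -926730804840227/1018265236 + 1908*I*√486843/239 ≈ -9.1011e+5 + 5570.3*I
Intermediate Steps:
O = -1/4260524 (O = 1/(-4620935 + 360411) = 1/(-4260524) = -1/4260524 ≈ -2.3471e-7)
x = 114/239 (x = 228*(1/478) = 114/239 ≈ 0.47699)
O - (-954 + √(-9 + x))² = -1/4260524 - (-954 + √(-9 + 114/239))² = -1/4260524 - (-954 + √(-2037/239))² = -1/4260524 - (-954 + I*√486843/239)²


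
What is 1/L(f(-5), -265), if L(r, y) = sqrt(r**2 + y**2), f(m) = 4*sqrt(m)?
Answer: sqrt(70145)/70145 ≈ 0.0037757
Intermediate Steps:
1/L(f(-5), -265) = 1/(sqrt((4*sqrt(-5))**2 + (-265)**2)) = 1/(sqrt((4*(I*sqrt(5)))**2 + 70225)) = 1/(sqrt((4*I*sqrt(5))**2 + 70225)) = 1/(sqrt(-80 + 70225)) = 1/(sqrt(70145)) = sqrt(70145)/70145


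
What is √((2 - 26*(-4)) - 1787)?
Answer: 41*I ≈ 41.0*I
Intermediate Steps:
√((2 - 26*(-4)) - 1787) = √((2 + 104) - 1787) = √(106 - 1787) = √(-1681) = 41*I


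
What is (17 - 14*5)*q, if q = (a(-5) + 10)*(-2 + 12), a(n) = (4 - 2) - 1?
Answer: -5830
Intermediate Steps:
a(n) = 1 (a(n) = 2 - 1 = 1)
q = 110 (q = (1 + 10)*(-2 + 12) = 11*10 = 110)
(17 - 14*5)*q = (17 - 14*5)*110 = (17 - 70)*110 = -53*110 = -5830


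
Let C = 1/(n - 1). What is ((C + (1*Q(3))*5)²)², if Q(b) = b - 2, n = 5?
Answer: 194481/256 ≈ 759.69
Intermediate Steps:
C = ¼ (C = 1/(5 - 1) = 1/4 = ¼ ≈ 0.25000)
Q(b) = -2 + b
((C + (1*Q(3))*5)²)² = ((¼ + (1*(-2 + 3))*5)²)² = ((¼ + (1*1)*5)²)² = ((¼ + 1*5)²)² = ((¼ + 5)²)² = ((21/4)²)² = (441/16)² = 194481/256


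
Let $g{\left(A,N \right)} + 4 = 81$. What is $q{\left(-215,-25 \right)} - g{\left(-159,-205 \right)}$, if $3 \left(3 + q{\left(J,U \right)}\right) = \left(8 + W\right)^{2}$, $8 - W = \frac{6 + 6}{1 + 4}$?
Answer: $- \frac{1376}{75} \approx -18.347$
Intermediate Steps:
$W = \frac{28}{5}$ ($W = 8 - \frac{6 + 6}{1 + 4} = 8 - \frac{12}{5} = \frac{28}{5} \approx 5.6$)
$g{\left(A,N \right)} = 77$ ($g{\left(A,N \right)} = -4 + 81 = 77$)
$q{\left(J,U \right)} = \frac{4399}{75}$ ($q{\left(J,U \right)} = -3 + \frac{\left(8 + \frac{28}{5}\right)^{2}}{3} = -3 + \frac{\left(\frac{68}{5}\right)^{2}}{3} = -3 + \frac{1}{3} \cdot \frac{4624}{25} = -3 + \frac{4624}{75} = \frac{4399}{75}$)
$q{\left(-215,-25 \right)} - g{\left(-159,-205 \right)} = \frac{4399}{75} - 77 = - \frac{1376}{75}$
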